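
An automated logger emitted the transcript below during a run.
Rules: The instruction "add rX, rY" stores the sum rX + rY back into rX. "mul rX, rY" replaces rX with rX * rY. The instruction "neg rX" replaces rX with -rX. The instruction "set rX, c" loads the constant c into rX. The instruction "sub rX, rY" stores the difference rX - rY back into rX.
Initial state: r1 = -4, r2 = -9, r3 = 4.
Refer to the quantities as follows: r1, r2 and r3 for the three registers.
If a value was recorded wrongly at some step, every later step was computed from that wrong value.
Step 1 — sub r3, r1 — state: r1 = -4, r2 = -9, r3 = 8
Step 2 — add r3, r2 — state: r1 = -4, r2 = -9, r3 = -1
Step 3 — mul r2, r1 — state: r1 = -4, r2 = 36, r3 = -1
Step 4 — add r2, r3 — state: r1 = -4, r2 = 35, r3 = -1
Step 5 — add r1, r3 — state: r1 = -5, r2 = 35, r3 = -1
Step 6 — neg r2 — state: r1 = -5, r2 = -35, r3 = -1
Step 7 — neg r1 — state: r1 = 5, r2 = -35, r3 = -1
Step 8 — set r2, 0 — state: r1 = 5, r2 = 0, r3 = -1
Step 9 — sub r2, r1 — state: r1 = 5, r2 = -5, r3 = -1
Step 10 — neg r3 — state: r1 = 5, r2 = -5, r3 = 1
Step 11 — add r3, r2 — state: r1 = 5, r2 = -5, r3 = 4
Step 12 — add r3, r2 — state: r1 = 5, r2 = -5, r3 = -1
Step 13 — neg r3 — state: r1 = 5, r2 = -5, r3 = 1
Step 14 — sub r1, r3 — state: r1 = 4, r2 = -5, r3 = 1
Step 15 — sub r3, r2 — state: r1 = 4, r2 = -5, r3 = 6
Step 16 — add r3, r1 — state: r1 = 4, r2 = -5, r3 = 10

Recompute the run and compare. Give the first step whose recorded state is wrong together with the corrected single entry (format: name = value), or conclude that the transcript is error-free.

Recomputing the run from the initial state:
step 1: r1 = -4, r2 = -9, r3 = 8
step 2: r1 = -4, r2 = -9, r3 = -1
step 3: r1 = -4, r2 = 36, r3 = -1
step 4: r1 = -4, r2 = 35, r3 = -1
step 5: r1 = -5, r2 = 35, r3 = -1
step 6: r1 = -5, r2 = -35, r3 = -1
step 7: r1 = 5, r2 = -35, r3 = -1
step 8: r1 = 5, r2 = 0, r3 = -1
step 9: r1 = 5, r2 = -5, r3 = -1
step 10: r1 = 5, r2 = -5, r3 = 1
step 11: r1 = 5, r2 = -5, r3 = -4
step 12: r1 = 5, r2 = -5, r3 = -9
step 13: r1 = 5, r2 = -5, r3 = 9
step 14: r1 = -4, r2 = -5, r3 = 9
step 15: r1 = -4, r2 = -5, r3 = 14
step 16: r1 = -4, r2 = -5, r3 = 10
The first disagreement with the transcript is at step 11, where the value should be r3 = -4.

step 11, r3 = -4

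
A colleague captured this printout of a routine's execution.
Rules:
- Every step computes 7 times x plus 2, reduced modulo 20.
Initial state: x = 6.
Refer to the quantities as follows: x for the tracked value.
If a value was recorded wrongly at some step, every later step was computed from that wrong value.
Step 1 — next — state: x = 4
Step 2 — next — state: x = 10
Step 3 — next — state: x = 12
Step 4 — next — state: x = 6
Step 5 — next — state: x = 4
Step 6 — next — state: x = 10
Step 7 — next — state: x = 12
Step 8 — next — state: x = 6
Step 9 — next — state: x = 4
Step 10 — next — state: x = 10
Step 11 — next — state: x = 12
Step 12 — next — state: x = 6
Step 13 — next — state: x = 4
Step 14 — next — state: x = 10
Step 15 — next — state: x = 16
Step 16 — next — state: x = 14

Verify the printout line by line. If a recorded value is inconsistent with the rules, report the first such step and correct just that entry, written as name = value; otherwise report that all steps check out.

Recomputing the run from the initial state:
step 1: x = 4
step 2: x = 10
step 3: x = 12
step 4: x = 6
step 5: x = 4
step 6: x = 10
step 7: x = 12
step 8: x = 6
step 9: x = 4
step 10: x = 10
step 11: x = 12
step 12: x = 6
step 13: x = 4
step 14: x = 10
step 15: x = 12
step 16: x = 6
The first disagreement with the printout is at step 15, where the value should be x = 12.

step 15, x = 12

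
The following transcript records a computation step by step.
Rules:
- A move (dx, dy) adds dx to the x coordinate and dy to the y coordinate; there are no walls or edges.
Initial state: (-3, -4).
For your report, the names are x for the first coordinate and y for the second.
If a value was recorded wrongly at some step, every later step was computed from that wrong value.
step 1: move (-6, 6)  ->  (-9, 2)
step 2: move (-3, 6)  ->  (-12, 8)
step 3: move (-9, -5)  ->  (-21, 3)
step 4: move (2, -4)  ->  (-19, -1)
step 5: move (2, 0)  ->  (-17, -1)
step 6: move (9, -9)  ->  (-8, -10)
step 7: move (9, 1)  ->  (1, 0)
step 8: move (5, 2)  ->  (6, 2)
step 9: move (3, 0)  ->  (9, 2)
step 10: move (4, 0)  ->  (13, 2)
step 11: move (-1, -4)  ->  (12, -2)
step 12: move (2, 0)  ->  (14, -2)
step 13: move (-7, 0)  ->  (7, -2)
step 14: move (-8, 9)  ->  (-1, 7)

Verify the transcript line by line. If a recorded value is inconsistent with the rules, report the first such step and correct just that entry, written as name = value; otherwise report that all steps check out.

step 7, y = -9

Recomputing the run from the initial state:
step 1: x = -9, y = 2
step 2: x = -12, y = 8
step 3: x = -21, y = 3
step 4: x = -19, y = -1
step 5: x = -17, y = -1
step 6: x = -8, y = -10
step 7: x = 1, y = -9
step 8: x = 6, y = -7
step 9: x = 9, y = -7
step 10: x = 13, y = -7
step 11: x = 12, y = -11
step 12: x = 14, y = -11
step 13: x = 7, y = -11
step 14: x = -1, y = -2
The first disagreement with the transcript is at step 7, where the value should be y = -9.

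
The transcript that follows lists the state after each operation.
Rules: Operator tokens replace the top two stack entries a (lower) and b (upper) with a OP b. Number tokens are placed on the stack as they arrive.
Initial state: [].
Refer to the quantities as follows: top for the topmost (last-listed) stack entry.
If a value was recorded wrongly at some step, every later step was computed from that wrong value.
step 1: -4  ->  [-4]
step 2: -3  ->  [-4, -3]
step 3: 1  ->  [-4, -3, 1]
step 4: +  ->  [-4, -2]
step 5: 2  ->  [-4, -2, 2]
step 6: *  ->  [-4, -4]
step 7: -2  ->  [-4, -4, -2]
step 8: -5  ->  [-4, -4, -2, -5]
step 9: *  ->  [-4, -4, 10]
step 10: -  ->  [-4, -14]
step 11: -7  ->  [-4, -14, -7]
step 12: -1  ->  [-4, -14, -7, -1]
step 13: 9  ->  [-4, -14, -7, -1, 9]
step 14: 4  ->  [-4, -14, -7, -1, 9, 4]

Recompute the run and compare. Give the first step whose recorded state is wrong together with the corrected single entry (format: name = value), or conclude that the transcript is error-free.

no error

Recomputing the run from the initial state:
step 1: [-4]
step 2: [-4, -3]
step 3: [-4, -3, 1]
step 4: [-4, -2]
step 5: [-4, -2, 2]
step 6: [-4, -4]
step 7: [-4, -4, -2]
step 8: [-4, -4, -2, -5]
step 9: [-4, -4, 10]
step 10: [-4, -14]
step 11: [-4, -14, -7]
step 12: [-4, -14, -7, -1]
step 13: [-4, -14, -7, -1, 9]
step 14: [-4, -14, -7, -1, 9, 4]
This matches the transcript at every step.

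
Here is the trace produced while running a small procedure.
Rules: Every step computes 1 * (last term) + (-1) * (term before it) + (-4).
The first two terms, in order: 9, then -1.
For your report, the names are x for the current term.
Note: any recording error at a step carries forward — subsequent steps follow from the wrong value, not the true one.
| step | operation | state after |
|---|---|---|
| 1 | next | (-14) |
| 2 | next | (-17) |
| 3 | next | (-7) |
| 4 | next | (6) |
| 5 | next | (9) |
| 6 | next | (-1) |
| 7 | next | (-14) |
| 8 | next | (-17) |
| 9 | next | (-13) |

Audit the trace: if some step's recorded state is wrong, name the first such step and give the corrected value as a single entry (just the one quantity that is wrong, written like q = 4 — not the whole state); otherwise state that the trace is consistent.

step 9, x = -7

Recomputing the run from the initial state:
step 1: x = -14
step 2: x = -17
step 3: x = -7
step 4: x = 6
step 5: x = 9
step 6: x = -1
step 7: x = -14
step 8: x = -17
step 9: x = -7
The first disagreement with the trace is at step 9, where the value should be x = -7.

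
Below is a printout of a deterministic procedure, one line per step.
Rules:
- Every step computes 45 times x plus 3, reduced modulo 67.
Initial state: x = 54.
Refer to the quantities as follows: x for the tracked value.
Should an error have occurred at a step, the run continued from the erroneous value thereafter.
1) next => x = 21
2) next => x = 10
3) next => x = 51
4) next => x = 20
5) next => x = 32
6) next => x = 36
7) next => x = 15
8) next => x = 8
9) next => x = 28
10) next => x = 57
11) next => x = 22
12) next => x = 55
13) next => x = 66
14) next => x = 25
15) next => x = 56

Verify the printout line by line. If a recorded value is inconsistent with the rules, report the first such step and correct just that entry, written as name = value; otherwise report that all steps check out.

Recomputing the run from the initial state:
step 1: x = 21
step 2: x = 10
step 3: x = 51
step 4: x = 20
step 5: x = 32
step 6: x = 36
step 7: x = 15
step 8: x = 8
step 9: x = 28
step 10: x = 57
step 11: x = 22
step 12: x = 55
step 13: x = 66
step 14: x = 25
step 15: x = 56
This matches the printout at every step.

no error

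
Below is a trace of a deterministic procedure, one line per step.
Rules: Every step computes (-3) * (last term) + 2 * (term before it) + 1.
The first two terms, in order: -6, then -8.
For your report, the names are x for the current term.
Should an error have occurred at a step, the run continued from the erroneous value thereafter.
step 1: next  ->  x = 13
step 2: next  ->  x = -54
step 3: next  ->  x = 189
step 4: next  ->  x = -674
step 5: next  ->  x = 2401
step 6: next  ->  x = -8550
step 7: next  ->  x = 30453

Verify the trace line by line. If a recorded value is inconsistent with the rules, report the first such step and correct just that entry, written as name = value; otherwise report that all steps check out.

Recomputing the run from the initial state:
step 1: x = 13
step 2: x = -54
step 3: x = 189
step 4: x = -674
step 5: x = 2401
step 6: x = -8550
step 7: x = 30453
This matches the trace at every step.

no error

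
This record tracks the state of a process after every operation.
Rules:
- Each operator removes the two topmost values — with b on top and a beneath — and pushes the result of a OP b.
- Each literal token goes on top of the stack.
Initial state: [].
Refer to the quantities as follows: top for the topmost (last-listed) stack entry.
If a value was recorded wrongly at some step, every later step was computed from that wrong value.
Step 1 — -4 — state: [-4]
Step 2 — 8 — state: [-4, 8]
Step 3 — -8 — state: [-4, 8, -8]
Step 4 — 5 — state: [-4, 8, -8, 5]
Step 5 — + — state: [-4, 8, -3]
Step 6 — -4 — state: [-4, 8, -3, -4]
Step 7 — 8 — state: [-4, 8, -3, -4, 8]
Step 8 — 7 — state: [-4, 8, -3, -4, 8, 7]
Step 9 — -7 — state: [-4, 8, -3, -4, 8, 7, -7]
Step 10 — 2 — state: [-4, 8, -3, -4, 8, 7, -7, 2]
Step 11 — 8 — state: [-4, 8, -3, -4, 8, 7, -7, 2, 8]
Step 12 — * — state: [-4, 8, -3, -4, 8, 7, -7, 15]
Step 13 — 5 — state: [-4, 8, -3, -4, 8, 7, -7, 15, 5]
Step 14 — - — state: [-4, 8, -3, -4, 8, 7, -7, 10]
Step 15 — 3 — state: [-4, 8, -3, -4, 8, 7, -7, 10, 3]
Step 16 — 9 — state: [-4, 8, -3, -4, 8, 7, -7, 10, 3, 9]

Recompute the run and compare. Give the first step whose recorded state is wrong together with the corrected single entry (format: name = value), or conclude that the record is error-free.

step 12, top = 16

Recomputing the run from the initial state:
step 1: [-4]
step 2: [-4, 8]
step 3: [-4, 8, -8]
step 4: [-4, 8, -8, 5]
step 5: [-4, 8, -3]
step 6: [-4, 8, -3, -4]
step 7: [-4, 8, -3, -4, 8]
step 8: [-4, 8, -3, -4, 8, 7]
step 9: [-4, 8, -3, -4, 8, 7, -7]
step 10: [-4, 8, -3, -4, 8, 7, -7, 2]
step 11: [-4, 8, -3, -4, 8, 7, -7, 2, 8]
step 12: [-4, 8, -3, -4, 8, 7, -7, 16]
step 13: [-4, 8, -3, -4, 8, 7, -7, 16, 5]
step 14: [-4, 8, -3, -4, 8, 7, -7, 11]
step 15: [-4, 8, -3, -4, 8, 7, -7, 11, 3]
step 16: [-4, 8, -3, -4, 8, 7, -7, 11, 3, 9]
The first disagreement with the record is at step 12, where the value should be top = 16.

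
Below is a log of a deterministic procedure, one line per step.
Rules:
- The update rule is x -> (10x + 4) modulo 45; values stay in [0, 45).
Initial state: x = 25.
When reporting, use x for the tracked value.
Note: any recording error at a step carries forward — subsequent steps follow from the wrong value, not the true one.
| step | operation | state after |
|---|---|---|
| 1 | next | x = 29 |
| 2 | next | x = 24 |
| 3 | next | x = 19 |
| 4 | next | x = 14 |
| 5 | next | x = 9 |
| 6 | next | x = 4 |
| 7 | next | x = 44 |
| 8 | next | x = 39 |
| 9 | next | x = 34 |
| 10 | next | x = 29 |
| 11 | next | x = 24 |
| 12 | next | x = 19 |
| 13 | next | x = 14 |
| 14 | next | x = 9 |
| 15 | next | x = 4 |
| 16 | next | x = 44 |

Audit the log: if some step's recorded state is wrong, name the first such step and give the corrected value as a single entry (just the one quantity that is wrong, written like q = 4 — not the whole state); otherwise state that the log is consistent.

no error

1. x = (10*25 + 4) mod 45 = 29 (consistent with the log)
2. x = (10*29 + 4) mod 45 = 24 (checks out)
3. x = (10*24 + 4) mod 45 = 19 (verified)
4. x = (10*19 + 4) mod 45 = 14 (confirmed correct)
5. x = (10*14 + 4) mod 45 = 9 (checks out)
6. x = (10*9 + 4) mod 45 = 4 (verified)
7. x = (10*4 + 4) mod 45 = 44 (confirmed correct)
8. x = (10*44 + 4) mod 45 = 39 (matches)
9. x = (10*39 + 4) mod 45 = 34 (exactly as logged)
10. x = (10*34 + 4) mod 45 = 29 (consistent with the log)
11. x = (10*29 + 4) mod 45 = 24 (confirmed correct)
12. x = (10*24 + 4) mod 45 = 19 (exactly as logged)
13. x = (10*19 + 4) mod 45 = 14 (verified)
14. x = (10*14 + 4) mod 45 = 9 (exactly as logged)
15. x = (10*9 + 4) mod 45 = 4 (checks out)
16. x = (10*4 + 4) mod 45 = 44 (consistent with the log)
The whole run recomputes cleanly — no discrepancies.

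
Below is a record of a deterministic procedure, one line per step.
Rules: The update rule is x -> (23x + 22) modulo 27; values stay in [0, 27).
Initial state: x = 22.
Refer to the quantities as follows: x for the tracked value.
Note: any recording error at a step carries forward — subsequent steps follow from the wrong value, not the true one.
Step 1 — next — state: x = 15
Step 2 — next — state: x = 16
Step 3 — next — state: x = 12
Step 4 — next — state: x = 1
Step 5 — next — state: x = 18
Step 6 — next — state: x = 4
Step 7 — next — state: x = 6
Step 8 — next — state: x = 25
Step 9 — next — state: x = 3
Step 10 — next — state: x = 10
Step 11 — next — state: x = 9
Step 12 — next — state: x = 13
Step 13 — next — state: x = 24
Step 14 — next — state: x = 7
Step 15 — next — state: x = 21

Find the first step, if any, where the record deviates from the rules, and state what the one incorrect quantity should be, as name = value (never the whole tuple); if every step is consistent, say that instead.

no error

Recomputing the run from the initial state:
step 1: x = 15
step 2: x = 16
step 3: x = 12
step 4: x = 1
step 5: x = 18
step 6: x = 4
step 7: x = 6
step 8: x = 25
step 9: x = 3
step 10: x = 10
step 11: x = 9
step 12: x = 13
step 13: x = 24
step 14: x = 7
step 15: x = 21
This matches the record at every step.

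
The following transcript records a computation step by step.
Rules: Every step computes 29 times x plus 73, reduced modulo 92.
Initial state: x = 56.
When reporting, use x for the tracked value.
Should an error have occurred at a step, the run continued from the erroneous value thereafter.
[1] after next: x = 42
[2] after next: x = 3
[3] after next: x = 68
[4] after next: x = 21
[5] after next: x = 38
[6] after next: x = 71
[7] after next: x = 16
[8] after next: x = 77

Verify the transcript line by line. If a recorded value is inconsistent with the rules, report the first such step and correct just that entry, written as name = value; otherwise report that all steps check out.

step 1, x = 41

Recomputing the run from the initial state:
step 1: x = 41
step 2: x = 66
step 3: x = 55
step 4: x = 12
step 5: x = 53
step 6: x = 46
step 7: x = 27
step 8: x = 28
The first disagreement with the transcript is at step 1, where the value should be x = 41.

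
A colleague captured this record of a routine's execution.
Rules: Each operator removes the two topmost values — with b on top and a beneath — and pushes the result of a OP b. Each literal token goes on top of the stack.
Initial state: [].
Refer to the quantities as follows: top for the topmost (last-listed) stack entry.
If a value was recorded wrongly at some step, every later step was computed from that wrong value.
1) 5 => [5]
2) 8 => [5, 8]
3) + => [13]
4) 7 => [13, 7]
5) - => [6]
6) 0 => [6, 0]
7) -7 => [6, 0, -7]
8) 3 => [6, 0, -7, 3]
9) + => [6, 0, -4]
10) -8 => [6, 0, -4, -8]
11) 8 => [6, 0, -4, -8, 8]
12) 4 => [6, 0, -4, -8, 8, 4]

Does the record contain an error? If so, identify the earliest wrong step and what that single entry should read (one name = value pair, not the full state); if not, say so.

no error

Step 1: push 5: top = 5 — in agreement.
Step 2: push 8: top = 8 — verified.
Step 3: 5 + 8 = 13 — verified.
Step 4: push 7: top = 7 — matches.
Step 5: 13 - 7 = 6 — verified.
Step 6: push 0: top = 0 — matches.
Step 7: push -7: top = -7 — consistent with the record.
Step 8: push 3: top = 3 — checks out.
Step 9: -7 + 3 = -4 — in agreement.
Step 10: push -8: top = -8 — agrees with the record.
Step 11: push 8: top = 8 — checks out.
Step 12: push 4: top = 4 — in agreement.
All entries verified; no error found.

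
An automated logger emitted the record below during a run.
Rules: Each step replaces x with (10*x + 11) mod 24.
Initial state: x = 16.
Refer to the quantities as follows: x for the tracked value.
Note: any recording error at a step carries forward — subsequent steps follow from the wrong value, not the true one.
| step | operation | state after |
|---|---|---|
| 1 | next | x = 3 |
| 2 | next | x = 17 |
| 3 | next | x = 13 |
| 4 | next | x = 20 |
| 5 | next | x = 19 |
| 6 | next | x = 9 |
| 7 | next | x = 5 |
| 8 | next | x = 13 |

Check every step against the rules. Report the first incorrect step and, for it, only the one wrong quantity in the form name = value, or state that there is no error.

Step 1: x = (10*16 + 11) mod 24 = 3 — exactly as logged.
Step 2: x = (10*3 + 11) mod 24 = 17 — in agreement.
Step 3: x = (10*17 + 11) mod 24 = 13 — verified.
Step 4: x = (10*13 + 11) mod 24 = 21 — the record has a different value.
First incorrect step: 4; the correct value is x = 21.

step 4, x = 21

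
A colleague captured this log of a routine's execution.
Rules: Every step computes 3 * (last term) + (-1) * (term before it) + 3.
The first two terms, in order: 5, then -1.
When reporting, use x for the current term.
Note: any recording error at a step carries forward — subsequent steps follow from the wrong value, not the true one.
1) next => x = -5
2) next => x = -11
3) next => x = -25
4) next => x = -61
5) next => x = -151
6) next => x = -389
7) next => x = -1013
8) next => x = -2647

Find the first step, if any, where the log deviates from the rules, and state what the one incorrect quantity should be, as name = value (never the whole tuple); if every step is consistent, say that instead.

Recomputing the run from the initial state:
step 1: x = -5
step 2: x = -11
step 3: x = -25
step 4: x = -61
step 5: x = -155
step 6: x = -401
step 7: x = -1045
step 8: x = -2731
The first disagreement with the log is at step 5, where the value should be x = -155.

step 5, x = -155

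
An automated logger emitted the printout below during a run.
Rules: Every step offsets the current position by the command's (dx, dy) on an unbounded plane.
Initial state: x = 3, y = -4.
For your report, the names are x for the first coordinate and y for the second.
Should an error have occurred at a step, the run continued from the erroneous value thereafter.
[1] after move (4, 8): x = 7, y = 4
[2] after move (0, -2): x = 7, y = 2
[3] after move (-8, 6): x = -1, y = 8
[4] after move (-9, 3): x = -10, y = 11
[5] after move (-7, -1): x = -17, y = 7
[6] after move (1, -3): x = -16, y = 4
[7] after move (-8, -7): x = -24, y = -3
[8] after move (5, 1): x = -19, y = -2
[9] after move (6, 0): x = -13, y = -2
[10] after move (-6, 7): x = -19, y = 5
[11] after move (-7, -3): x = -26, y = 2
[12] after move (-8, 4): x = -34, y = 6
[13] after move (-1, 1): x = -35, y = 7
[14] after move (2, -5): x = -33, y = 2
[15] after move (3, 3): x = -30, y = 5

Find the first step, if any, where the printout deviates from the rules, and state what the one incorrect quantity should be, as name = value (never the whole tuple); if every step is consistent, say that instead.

step 5, y = 10

Step 1: x = 3 + (4) = 7, y = -4 + (8) = 4 — checks out.
Step 2: x = 7 + (0) = 7, y = 4 + (-2) = 2 — exactly as logged.
Step 3: x = 7 + (-8) = -1, y = 2 + (6) = 8 — verified.
Step 4: x = -1 + (-9) = -10, y = 8 + (3) = 11 — confirmed correct.
Step 5: x = -10 + (-7) = -17, y = 11 + (-1) = 10 — the entry is off here.
First incorrect step: 5; the correct value is y = 10.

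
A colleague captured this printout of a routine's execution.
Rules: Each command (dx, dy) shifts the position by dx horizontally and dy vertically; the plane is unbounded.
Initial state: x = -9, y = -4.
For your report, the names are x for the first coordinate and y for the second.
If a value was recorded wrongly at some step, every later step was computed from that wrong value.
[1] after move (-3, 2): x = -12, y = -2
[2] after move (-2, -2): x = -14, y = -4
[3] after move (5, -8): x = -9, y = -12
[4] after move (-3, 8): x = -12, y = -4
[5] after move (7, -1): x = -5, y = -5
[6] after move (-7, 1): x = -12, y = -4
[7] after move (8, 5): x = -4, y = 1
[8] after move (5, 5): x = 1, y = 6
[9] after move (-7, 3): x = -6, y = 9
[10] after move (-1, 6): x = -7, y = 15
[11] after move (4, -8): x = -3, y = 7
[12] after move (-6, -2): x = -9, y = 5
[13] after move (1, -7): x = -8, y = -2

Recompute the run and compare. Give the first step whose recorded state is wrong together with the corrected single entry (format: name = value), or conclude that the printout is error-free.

no error

step 1: x = -9 + (-3) = -12, y = -4 + (2) = -2 -> matches
step 2: x = -12 + (-2) = -14, y = -2 + (-2) = -4 -> confirmed correct
step 3: x = -14 + (5) = -9, y = -4 + (-8) = -12 -> same as recorded
step 4: x = -9 + (-3) = -12, y = -12 + (8) = -4 -> verified
step 5: x = -12 + (7) = -5, y = -4 + (-1) = -5 -> checks out
step 6: x = -5 + (-7) = -12, y = -5 + (1) = -4 -> agrees with the printout
step 7: x = -12 + (8) = -4, y = -4 + (5) = 1 -> consistent with the printout
step 8: x = -4 + (5) = 1, y = 1 + (5) = 6 -> same as recorded
step 9: x = 1 + (-7) = -6, y = 6 + (3) = 9 -> in agreement
step 10: x = -6 + (-1) = -7, y = 9 + (6) = 15 -> consistent with the printout
step 11: x = -7 + (4) = -3, y = 15 + (-8) = 7 -> same as recorded
step 12: x = -3 + (-6) = -9, y = 7 + (-2) = 5 -> checks out
step 13: x = -9 + (1) = -8, y = 5 + (-7) = -2 -> matches
No step deviates from the rules.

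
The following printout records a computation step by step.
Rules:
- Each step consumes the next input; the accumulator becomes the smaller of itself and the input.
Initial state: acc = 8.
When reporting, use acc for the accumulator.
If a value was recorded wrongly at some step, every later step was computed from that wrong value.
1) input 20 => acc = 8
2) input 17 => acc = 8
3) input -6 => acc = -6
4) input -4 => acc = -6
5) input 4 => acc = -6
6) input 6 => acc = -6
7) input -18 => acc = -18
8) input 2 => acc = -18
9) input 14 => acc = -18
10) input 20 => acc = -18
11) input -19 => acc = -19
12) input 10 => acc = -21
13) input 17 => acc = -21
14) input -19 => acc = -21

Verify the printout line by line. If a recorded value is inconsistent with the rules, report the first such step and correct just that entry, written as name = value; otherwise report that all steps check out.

1. acc = min(8, 20) = 8 (consistent with the printout)
2. acc = min(8, 17) = 8 (exactly as logged)
3. acc = min(8, -6) = -6 (no discrepancy)
4. acc = min(-6, -4) = -6 (exactly as logged)
5. acc = min(-6, 4) = -6 (matches)
6. acc = min(-6, 6) = -6 (checks out)
7. acc = min(-6, -18) = -18 (verified)
8. acc = min(-18, 2) = -18 (verified)
9. acc = min(-18, 14) = -18 (same as recorded)
10. acc = min(-18, 20) = -18 (exactly as logged)
11. acc = min(-18, -19) = -19 (in agreement)
12. acc = min(-19, 10) = -19 (the printout has a different value)
Step 12 is the first one off; corrected, acc = -19.

step 12, acc = -19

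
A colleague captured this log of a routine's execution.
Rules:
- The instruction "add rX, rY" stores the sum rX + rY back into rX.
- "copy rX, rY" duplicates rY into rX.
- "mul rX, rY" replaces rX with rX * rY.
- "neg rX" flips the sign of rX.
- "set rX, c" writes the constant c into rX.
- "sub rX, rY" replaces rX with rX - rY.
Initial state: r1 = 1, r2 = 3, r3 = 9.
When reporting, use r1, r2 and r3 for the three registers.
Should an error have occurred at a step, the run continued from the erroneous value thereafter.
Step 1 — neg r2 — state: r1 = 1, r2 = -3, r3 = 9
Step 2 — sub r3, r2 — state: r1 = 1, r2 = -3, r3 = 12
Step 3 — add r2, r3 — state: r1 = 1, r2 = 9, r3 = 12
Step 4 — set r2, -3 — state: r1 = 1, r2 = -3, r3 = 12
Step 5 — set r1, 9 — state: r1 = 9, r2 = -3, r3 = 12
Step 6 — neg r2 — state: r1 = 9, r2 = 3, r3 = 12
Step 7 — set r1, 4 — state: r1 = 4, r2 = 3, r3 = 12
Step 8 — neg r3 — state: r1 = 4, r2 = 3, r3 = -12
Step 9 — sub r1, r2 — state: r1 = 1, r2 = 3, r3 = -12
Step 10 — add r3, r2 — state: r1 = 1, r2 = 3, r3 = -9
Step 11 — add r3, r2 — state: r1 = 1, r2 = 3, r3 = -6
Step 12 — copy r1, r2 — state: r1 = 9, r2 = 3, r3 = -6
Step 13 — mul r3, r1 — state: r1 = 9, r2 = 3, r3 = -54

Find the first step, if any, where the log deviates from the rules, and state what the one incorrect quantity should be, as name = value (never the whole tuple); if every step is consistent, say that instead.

Recomputing the run from the initial state:
step 1: r1 = 1, r2 = -3, r3 = 9
step 2: r1 = 1, r2 = -3, r3 = 12
step 3: r1 = 1, r2 = 9, r3 = 12
step 4: r1 = 1, r2 = -3, r3 = 12
step 5: r1 = 9, r2 = -3, r3 = 12
step 6: r1 = 9, r2 = 3, r3 = 12
step 7: r1 = 4, r2 = 3, r3 = 12
step 8: r1 = 4, r2 = 3, r3 = -12
step 9: r1 = 1, r2 = 3, r3 = -12
step 10: r1 = 1, r2 = 3, r3 = -9
step 11: r1 = 1, r2 = 3, r3 = -6
step 12: r1 = 3, r2 = 3, r3 = -6
step 13: r1 = 3, r2 = 3, r3 = -18
The first disagreement with the log is at step 12, where the value should be r1 = 3.

step 12, r1 = 3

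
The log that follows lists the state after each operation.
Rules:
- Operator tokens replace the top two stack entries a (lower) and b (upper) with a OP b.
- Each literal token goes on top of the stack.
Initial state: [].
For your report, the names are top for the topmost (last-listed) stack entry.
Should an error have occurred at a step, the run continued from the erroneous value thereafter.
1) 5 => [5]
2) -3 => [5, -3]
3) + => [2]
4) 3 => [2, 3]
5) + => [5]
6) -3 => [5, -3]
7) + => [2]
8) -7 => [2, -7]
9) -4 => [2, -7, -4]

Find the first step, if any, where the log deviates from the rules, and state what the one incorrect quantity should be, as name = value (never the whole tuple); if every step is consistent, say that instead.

step 1: push 5: top = 5 -> verified
step 2: push -3: top = -3 -> no discrepancy
step 3: 5 + -3 = 2 -> matches
step 4: push 3: top = 3 -> matches
step 5: 2 + 3 = 5 -> exactly as logged
step 6: push -3: top = -3 -> checks out
step 7: 5 + -3 = 2 -> same as recorded
step 8: push -7: top = -7 -> consistent with the log
step 9: push -4: top = -4 -> exactly as logged
Nothing is out of place; the run is error-free.

no error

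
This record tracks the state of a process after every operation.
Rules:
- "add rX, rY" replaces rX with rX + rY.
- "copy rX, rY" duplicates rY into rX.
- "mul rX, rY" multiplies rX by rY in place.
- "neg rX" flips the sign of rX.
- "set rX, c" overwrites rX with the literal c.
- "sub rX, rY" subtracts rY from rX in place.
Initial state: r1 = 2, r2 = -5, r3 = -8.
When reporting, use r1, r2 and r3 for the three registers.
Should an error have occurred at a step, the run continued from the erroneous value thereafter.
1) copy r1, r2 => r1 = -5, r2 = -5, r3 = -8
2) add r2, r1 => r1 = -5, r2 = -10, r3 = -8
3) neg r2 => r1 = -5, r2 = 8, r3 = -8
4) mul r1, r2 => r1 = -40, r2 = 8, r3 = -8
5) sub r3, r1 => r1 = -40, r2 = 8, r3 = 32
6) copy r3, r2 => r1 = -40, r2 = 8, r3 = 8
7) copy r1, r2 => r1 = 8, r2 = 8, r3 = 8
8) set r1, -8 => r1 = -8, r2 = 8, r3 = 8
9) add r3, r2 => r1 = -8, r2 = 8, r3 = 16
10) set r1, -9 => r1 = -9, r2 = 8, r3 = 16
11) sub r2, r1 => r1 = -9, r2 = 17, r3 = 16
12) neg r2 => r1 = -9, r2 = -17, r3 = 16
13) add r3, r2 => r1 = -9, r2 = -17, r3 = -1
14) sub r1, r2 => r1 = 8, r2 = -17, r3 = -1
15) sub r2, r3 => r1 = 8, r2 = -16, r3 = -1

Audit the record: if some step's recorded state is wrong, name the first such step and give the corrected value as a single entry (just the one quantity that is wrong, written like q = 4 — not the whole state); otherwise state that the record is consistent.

step 1: r1 = -5 -> matches
step 2: r2 = -5 + -5 = -10 -> confirmed correct
step 3: r2 = -(-10) = 10 -> the record disagrees here
The earliest wrong entry is at step 3: it should read r2 = 10.

step 3, r2 = 10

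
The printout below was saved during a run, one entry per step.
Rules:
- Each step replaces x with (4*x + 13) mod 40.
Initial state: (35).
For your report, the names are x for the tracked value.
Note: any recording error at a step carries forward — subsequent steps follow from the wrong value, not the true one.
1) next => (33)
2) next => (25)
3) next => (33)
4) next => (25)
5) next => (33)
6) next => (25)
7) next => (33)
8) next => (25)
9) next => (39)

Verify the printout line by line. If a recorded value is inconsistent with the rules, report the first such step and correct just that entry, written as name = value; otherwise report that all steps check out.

step 9, x = 33

Recomputing the run from the initial state:
step 1: x = 33
step 2: x = 25
step 3: x = 33
step 4: x = 25
step 5: x = 33
step 6: x = 25
step 7: x = 33
step 8: x = 25
step 9: x = 33
The first disagreement with the printout is at step 9, where the value should be x = 33.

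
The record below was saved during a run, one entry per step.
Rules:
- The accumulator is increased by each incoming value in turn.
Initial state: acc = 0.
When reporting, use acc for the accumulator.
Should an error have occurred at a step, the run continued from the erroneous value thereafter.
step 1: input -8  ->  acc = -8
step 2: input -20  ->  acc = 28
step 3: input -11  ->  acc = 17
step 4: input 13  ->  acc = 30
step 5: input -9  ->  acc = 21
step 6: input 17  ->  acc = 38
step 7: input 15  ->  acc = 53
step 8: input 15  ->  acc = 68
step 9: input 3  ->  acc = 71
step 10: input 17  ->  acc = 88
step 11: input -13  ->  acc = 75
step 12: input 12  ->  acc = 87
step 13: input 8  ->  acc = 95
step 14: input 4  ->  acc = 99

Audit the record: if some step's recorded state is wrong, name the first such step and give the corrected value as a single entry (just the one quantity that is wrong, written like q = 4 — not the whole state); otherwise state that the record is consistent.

step 2, acc = -28

step 1: acc = 0 + -8 = -8 -> no discrepancy
step 2: acc = -8 + -20 = -28 -> the record has a different value
So the first discrepancy is step 2, where the right value is acc = -28.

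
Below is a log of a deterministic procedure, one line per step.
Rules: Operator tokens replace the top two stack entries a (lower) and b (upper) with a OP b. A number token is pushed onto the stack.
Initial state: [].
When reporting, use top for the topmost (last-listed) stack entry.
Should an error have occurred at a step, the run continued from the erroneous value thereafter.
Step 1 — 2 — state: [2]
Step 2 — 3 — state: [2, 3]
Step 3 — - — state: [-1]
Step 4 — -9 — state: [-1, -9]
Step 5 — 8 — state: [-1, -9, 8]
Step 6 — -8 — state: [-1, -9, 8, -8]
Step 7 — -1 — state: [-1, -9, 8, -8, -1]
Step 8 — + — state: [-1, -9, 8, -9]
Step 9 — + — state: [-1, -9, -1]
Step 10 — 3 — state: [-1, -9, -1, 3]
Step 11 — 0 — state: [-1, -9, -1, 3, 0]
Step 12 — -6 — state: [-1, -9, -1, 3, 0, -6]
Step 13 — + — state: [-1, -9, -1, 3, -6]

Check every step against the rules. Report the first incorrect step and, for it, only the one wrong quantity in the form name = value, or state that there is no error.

no error

Recomputing the run from the initial state:
step 1: [2]
step 2: [2, 3]
step 3: [-1]
step 4: [-1, -9]
step 5: [-1, -9, 8]
step 6: [-1, -9, 8, -8]
step 7: [-1, -9, 8, -8, -1]
step 8: [-1, -9, 8, -9]
step 9: [-1, -9, -1]
step 10: [-1, -9, -1, 3]
step 11: [-1, -9, -1, 3, 0]
step 12: [-1, -9, -1, 3, 0, -6]
step 13: [-1, -9, -1, 3, -6]
This matches the log at every step.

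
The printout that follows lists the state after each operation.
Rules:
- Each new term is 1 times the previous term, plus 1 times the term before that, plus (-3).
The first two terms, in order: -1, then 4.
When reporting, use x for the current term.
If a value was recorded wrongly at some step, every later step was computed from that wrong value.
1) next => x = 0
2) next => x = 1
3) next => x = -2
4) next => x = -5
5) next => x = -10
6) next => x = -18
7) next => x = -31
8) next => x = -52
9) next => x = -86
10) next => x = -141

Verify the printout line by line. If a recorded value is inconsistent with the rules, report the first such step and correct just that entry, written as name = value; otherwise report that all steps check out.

Step 1: x = 1*(4) + (1)*(-1) + (-3) = 0 — agrees with the printout.
Step 2: x = 1*(0) + (1)*(4) + (-3) = 1 — same as recorded.
Step 3: x = 1*(1) + (1)*(0) + (-3) = -2 — agrees with the printout.
Step 4: x = 1*(-2) + (1)*(1) + (-3) = -4 — not what was recorded.
First incorrect step: 4; the correct value is x = -4.

step 4, x = -4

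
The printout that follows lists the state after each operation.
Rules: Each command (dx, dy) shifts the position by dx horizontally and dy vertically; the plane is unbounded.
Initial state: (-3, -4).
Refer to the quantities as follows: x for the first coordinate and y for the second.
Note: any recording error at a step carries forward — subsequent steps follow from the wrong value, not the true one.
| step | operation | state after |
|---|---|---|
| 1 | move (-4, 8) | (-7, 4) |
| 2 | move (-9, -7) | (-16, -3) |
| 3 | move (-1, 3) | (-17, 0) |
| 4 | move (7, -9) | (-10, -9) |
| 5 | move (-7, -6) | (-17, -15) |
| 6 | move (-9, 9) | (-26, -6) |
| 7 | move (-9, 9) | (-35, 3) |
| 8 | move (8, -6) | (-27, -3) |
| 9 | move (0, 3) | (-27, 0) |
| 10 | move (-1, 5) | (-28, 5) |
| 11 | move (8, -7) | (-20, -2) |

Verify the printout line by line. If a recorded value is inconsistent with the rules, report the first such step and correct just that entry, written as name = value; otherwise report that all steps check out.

no error

Step 1: x = -3 + (-4) = -7, y = -4 + (8) = 4 — checks out.
Step 2: x = -7 + (-9) = -16, y = 4 + (-7) = -3 — consistent with the printout.
Step 3: x = -16 + (-1) = -17, y = -3 + (3) = 0 — same as recorded.
Step 4: x = -17 + (7) = -10, y = 0 + (-9) = -9 — verified.
Step 5: x = -10 + (-7) = -17, y = -9 + (-6) = -15 — in agreement.
Step 6: x = -17 + (-9) = -26, y = -15 + (9) = -6 — checks out.
Step 7: x = -26 + (-9) = -35, y = -6 + (9) = 3 — consistent with the printout.
Step 8: x = -35 + (8) = -27, y = 3 + (-6) = -3 — confirmed correct.
Step 9: x = -27 + (0) = -27, y = -3 + (3) = 0 — consistent with the printout.
Step 10: x = -27 + (-1) = -28, y = 0 + (5) = 5 — exactly as logged.
Step 11: x = -28 + (8) = -20, y = 5 + (-7) = -2 — checks out.
Each recorded entry agrees with the recomputation.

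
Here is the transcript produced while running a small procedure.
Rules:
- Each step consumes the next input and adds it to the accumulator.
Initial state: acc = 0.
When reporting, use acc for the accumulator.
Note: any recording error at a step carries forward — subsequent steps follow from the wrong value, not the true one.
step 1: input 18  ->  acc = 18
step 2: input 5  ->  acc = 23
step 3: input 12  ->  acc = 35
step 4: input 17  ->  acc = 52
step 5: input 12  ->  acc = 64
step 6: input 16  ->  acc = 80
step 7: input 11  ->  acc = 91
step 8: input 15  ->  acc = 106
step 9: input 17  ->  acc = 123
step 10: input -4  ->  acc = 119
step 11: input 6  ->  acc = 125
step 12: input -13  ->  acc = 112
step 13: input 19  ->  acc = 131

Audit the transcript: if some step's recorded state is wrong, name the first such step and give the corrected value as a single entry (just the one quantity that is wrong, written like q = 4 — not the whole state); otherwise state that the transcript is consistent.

no error

Step 1: acc = 0 + 18 = 18 — matches.
Step 2: acc = 18 + 5 = 23 — same as recorded.
Step 3: acc = 23 + 12 = 35 — checks out.
Step 4: acc = 35 + 17 = 52 — same as recorded.
Step 5: acc = 52 + 12 = 64 — consistent with the transcript.
Step 6: acc = 64 + 16 = 80 — exactly as logged.
Step 7: acc = 80 + 11 = 91 — no discrepancy.
Step 8: acc = 91 + 15 = 106 — checks out.
Step 9: acc = 106 + 17 = 123 — in agreement.
Step 10: acc = 123 + -4 = 119 — exactly as logged.
Step 11: acc = 119 + 6 = 125 — in agreement.
Step 12: acc = 125 + -13 = 112 — confirmed correct.
Step 13: acc = 112 + 19 = 131 — agrees with the transcript.
Each recorded entry agrees with the recomputation.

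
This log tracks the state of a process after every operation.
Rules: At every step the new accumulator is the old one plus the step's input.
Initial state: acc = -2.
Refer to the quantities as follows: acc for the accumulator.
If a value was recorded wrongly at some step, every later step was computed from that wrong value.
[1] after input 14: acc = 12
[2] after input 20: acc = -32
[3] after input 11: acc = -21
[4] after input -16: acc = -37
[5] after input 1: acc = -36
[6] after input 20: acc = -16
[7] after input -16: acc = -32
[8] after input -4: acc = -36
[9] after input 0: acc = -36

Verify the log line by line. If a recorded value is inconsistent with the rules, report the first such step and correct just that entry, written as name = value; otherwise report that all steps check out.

1. acc = -2 + 14 = 12 (exactly as logged)
2. acc = 12 + 20 = 32 (the recorded entry deviates here)
So the first discrepancy is step 2, where the right value is acc = 32.

step 2, acc = 32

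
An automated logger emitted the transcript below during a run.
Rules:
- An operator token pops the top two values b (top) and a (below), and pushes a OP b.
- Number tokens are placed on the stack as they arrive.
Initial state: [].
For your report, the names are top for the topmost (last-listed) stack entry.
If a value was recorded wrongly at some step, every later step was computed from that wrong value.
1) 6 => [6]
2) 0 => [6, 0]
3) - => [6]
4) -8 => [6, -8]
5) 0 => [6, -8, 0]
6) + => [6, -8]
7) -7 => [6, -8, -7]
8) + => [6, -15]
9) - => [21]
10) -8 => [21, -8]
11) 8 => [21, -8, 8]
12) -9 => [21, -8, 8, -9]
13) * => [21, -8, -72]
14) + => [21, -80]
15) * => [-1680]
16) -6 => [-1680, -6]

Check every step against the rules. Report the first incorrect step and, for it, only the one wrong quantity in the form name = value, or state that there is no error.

no error

1. push 6: top = 6 (checks out)
2. push 0: top = 0 (consistent with the transcript)
3. 6 - 0 = 6 (consistent with the transcript)
4. push -8: top = -8 (agrees with the transcript)
5. push 0: top = 0 (agrees with the transcript)
6. -8 + 0 = -8 (same as recorded)
7. push -7: top = -7 (in agreement)
8. -8 + -7 = -15 (checks out)
9. 6 - -15 = 21 (in agreement)
10. push -8: top = -8 (same as recorded)
11. push 8: top = 8 (no discrepancy)
12. push -9: top = -9 (confirmed correct)
13. 8 * -9 = -72 (confirmed correct)
14. -8 + -72 = -80 (agrees with the transcript)
15. 21 * -80 = -1680 (matches)
16. push -6: top = -6 (verified)
Nothing is out of place; the run is error-free.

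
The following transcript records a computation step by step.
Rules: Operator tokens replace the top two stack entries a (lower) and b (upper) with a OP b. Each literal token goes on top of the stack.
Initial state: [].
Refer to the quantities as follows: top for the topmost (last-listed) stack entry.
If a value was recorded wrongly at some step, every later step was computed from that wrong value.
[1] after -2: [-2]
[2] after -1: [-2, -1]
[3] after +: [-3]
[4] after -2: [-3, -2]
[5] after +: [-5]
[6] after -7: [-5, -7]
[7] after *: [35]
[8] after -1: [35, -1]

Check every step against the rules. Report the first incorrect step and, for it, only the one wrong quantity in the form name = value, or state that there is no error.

no error

step 1: push -2: top = -2 -> exactly as logged
step 2: push -1: top = -1 -> no discrepancy
step 3: -2 + -1 = -3 -> checks out
step 4: push -2: top = -2 -> exactly as logged
step 5: -3 + -2 = -5 -> same as recorded
step 6: push -7: top = -7 -> checks out
step 7: -5 * -7 = 35 -> matches
step 8: push -1: top = -1 -> checks out
All entries verified; no error found.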